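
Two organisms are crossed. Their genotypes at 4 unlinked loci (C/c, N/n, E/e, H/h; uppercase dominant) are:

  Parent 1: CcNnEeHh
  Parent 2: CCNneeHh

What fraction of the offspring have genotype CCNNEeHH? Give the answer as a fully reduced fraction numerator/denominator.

CcNnEeHh gametes: CNEH×1, CNEh×1, CNeH×1, CNeh×1, CnEH×1, CnEh×1, CneH×1, Cneh×1, cNEH×1, cNEh×1, cNeH×1, cNeh×1, cnEH×1, cnEh×1, cneH×1, cneh×1
CCNneeHh gametes: CNeH×4, CNeh×4, CneH×4, Cneh×4
CcNnEeHh×CCNneeHh grid (16·16=256): CCNNEeHH=4 CCNNEeHh=8 CCNNEehh=4 CCNNeeHH=4 CCNNeeHh=8 CCNNeehh=4 CCNnEeHH=8 CCNnEeHh=16 CCNnEehh=8 CCNneeHH=8 CCNneeHh=16 CCNneehh=8 CCnnEeHH=4 CCnnEeHh=8 CCnnEehh=4 CCnneeHH=4 CCnneeHh=8 CCnneehh=4 CcNNEeHH=4 CcNNEeHh=8 CcNNEehh=4 CcNNeeHH=4 CcNNeeHh=8 CcNNeehh=4 CcNnEeHH=8 CcNnEeHh=16 CcNnEehh=8 CcNneeHH=8 CcNneeHh=16 CcNneehh=8 CcnnEeHH=4 CcnnEeHh=8 CcnnEehh=4 CcnneeHH=4 CcnneeHh=8 Ccnneehh=4
CCNNEeHH hits 4/256; gcd=4; 4÷4/256÷4 = 1/64

P(CCNNEeHH) = 1/64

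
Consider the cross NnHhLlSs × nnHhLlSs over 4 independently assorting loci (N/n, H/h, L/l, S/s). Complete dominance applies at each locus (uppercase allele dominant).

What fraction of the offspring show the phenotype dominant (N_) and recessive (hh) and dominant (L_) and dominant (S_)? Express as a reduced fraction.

NnHhLlSs gametes: NHLS×1, NHLs×1, NHlS×1, NHls×1, NhLS×1, NhLs×1, NhlS×1, Nhls×1, nHLS×1, nHLs×1, nHlS×1, nHls×1, nhLS×1, nhLs×1, nhlS×1, nhls×1
nnHhLlSs gametes: nHLS×2, nHLs×2, nHlS×2, nHls×2, nhLS×2, nhLs×2, nhlS×2, nhls×2
NnHhLlSs×nnHhLlSs grid (16·16=256): NnHHLLSS=2 NnHHLLSs=4 NnHHLLss=2 NnHHLlSS=4 NnHHLlSs=8 NnHHLlss=4 NnHHllSS=2 NnHHllSs=4 NnHHllss=2 NnHhLLSS=4 NnHhLLSs=8 NnHhLLss=4 NnHhLlSS=8 NnHhLlSs=16 NnHhLlss=8 NnHhllSS=4 NnHhllSs=8 NnHhllss=4 NnhhLLSS=2 NnhhLLSs=4 NnhhLLss=2 NnhhLlSS=4 NnhhLlSs=8 NnhhLlss=4 NnhhllSS=2 NnhhllSs=4 Nnhhllss=2 nnHHLLSS=2 nnHHLLSs=4 nnHHLLss=2 nnHHLlSS=4 nnHHLlSs=8 nnHHLlss=4 nnHHllSS=2 nnHHllSs=4 nnHHllss=2 nnHhLLSS=4 nnHhLLSs=8 nnHhLLss=4 nnHhLlSS=8 nnHhLlSs=16 nnHhLlss=8 nnHhllSS=4 nnHhllSs=8 nnHhllss=4 nnhhLLSS=2 nnhhLLSs=4 nnhhLLss=2 nnhhLlSS=4 nnhhLlSs=8 nnhhLlss=4 nnhhllSS=2 nnhhllSs=4 nnhhllss=2
N_ hh L_ S_ hits 18/256; gcd=2; 18÷2/256÷2 = 9/128

P(N_ hh L_ S_) = 9/128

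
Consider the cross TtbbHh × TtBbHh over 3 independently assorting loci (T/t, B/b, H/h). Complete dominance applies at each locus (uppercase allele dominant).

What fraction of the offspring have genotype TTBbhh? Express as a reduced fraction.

P(TTBbhh) = 1/32

TtbbHh gametes: TbH×2, Tbh×2, tbH×2, tbh×2
TtBbHh gametes: TBH×1, TBh×1, TbH×1, Tbh×1, tBH×1, tBh×1, tbH×1, tbh×1
TtbbHh×TtBbHh grid (8·8=64): TTBbHH=2 TTBbHh=4 TTBbhh=2 TTbbHH=2 TTbbHh=4 TTbbhh=2 TtBbHH=4 TtBbHh=8 TtBbhh=4 TtbbHH=4 TtbbHh=8 Ttbbhh=4 ttBbHH=2 ttBbHh=4 ttBbhh=2 ttbbHH=2 ttbbHh=4 ttbbhh=2
TTBbhh hits 2/64; gcd=2; 2÷2/64÷2 = 1/32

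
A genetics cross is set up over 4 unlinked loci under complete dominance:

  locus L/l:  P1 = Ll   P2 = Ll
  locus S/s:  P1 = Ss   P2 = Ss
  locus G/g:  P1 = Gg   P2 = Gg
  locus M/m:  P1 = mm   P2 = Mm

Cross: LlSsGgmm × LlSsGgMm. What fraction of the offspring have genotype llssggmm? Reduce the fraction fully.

P(llssggmm) = 1/128

LlSsGgmm gametes: LSGm×2, LSgm×2, LsGm×2, Lsgm×2, lSGm×2, lSgm×2, lsGm×2, lsgm×2
LlSsGgMm gametes: LSGM×1, LSGm×1, LSgM×1, LSgm×1, LsGM×1, LsGm×1, LsgM×1, Lsgm×1, lSGM×1, lSGm×1, lSgM×1, lSgm×1, lsGM×1, lsGm×1, lsgM×1, lsgm×1
LlSsGgmm×LlSsGgMm grid (16·16=256): LLSSGGMm=2 LLSSGGmm=2 LLSSGgMm=4 LLSSGgmm=4 LLSSggMm=2 LLSSggmm=2 LLSsGGMm=4 LLSsGGmm=4 LLSsGgMm=8 LLSsGgmm=8 LLSsggMm=4 LLSsggmm=4 LLssGGMm=2 LLssGGmm=2 LLssGgMm=4 LLssGgmm=4 LLssggMm=2 LLssggmm=2 LlSSGGMm=4 LlSSGGmm=4 LlSSGgMm=8 LlSSGgmm=8 LlSSggMm=4 LlSSggmm=4 LlSsGGMm=8 LlSsGGmm=8 LlSsGgMm=16 LlSsGgmm=16 LlSsggMm=8 LlSsggmm=8 LlssGGMm=4 LlssGGmm=4 LlssGgMm=8 LlssGgmm=8 LlssggMm=4 Llssggmm=4 llSSGGMm=2 llSSGGmm=2 llSSGgMm=4 llSSGgmm=4 llSSggMm=2 llSSggmm=2 llSsGGMm=4 llSsGGmm=4 llSsGgMm=8 llSsGgmm=8 llSsggMm=4 llSsggmm=4 llssGGMm=2 llssGGmm=2 llssGgMm=4 llssGgmm=4 llssggMm=2 llssggmm=2
llssggmm hits 2/256; gcd=2; 2÷2/256÷2 = 1/128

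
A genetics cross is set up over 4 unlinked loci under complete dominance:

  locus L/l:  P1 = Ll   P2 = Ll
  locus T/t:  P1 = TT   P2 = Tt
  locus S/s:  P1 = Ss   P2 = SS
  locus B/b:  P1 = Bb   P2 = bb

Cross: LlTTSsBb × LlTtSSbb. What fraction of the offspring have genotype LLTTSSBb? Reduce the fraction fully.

P(LLTTSSBb) = 1/32

LlTTSsBb gametes: LTSB×2, LTSb×2, LTsB×2, LTsb×2, lTSB×2, lTSb×2, lTsB×2, lTsb×2
LlTtSSbb gametes: LTSb×4, LtSb×4, lTSb×4, ltSb×4
LlTTSsBb×LlTtSSbb grid (16·16=256): LLTTSSBb=8 LLTTSSbb=8 LLTTSsBb=8 LLTTSsbb=8 LLTtSSBb=8 LLTtSSbb=8 LLTtSsBb=8 LLTtSsbb=8 LlTTSSBb=16 LlTTSSbb=16 LlTTSsBb=16 LlTTSsbb=16 LlTtSSBb=16 LlTtSSbb=16 LlTtSsBb=16 LlTtSsbb=16 llTTSSBb=8 llTTSSbb=8 llTTSsBb=8 llTTSsbb=8 llTtSSBb=8 llTtSSbb=8 llTtSsBb=8 llTtSsbb=8
LLTTSSBb hits 8/256; gcd=8; 8÷8/256÷8 = 1/32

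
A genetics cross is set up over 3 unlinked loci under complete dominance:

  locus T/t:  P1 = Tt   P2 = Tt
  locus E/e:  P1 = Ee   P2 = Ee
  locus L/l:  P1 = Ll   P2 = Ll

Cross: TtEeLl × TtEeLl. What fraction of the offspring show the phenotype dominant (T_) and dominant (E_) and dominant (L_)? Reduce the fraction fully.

TtEeLl gametes: TEL×1, TEl×1, TeL×1, Tel×1, tEL×1, tEl×1, teL×1, tel×1
TtEeLl gametes: TEL×1, TEl×1, TeL×1, Tel×1, tEL×1, tEl×1, teL×1, tel×1
TtEeLl×TtEeLl grid (8·8=64): TTEELL=1 TTEELl=2 TTEEll=1 TTEeLL=2 TTEeLl=4 TTEell=2 TTeeLL=1 TTeeLl=2 TTeell=1 TtEELL=2 TtEELl=4 TtEEll=2 TtEeLL=4 TtEeLl=8 TtEell=4 TteeLL=2 TteeLl=4 Tteell=2 ttEELL=1 ttEELl=2 ttEEll=1 ttEeLL=2 ttEeLl=4 ttEell=2 tteeLL=1 tteeLl=2 tteell=1
T_ E_ L_ hits 27/64; gcd=1; 27÷1/64÷1 = 27/64

P(T_ E_ L_) = 27/64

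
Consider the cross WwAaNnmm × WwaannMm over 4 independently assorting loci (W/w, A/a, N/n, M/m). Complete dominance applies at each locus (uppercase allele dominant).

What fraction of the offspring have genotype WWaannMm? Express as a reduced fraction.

WwAaNnmm gametes: WANm×2, WAnm×2, WaNm×2, Wanm×2, wANm×2, wAnm×2, waNm×2, wanm×2
WwaannMm gametes: WanM×4, Wanm×4, wanM×4, wanm×4
WwAaNnmm×WwaannMm grid (16·16=256): WWAaNnMm=8 WWAaNnmm=8 WWAannMm=8 WWAannmm=8 WWaaNnMm=8 WWaaNnmm=8 WWaannMm=8 WWaannmm=8 WwAaNnMm=16 WwAaNnmm=16 WwAannMm=16 WwAannmm=16 WwaaNnMm=16 WwaaNnmm=16 WwaannMm=16 Wwaannmm=16 wwAaNnMm=8 wwAaNnmm=8 wwAannMm=8 wwAannmm=8 wwaaNnMm=8 wwaaNnmm=8 wwaannMm=8 wwaannmm=8
WWaannMm hits 8/256; gcd=8; 8÷8/256÷8 = 1/32

P(WWaannMm) = 1/32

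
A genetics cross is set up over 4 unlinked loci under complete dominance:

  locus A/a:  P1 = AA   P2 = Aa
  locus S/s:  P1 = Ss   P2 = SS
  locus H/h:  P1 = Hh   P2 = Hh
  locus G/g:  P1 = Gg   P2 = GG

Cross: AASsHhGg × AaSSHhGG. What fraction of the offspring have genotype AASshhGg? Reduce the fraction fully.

AASsHhGg gametes: ASHG×2, ASHg×2, AShG×2, AShg×2, AsHG×2, AsHg×2, AshG×2, Ashg×2
AaSSHhGG gametes: ASHG×4, AShG×4, aSHG×4, aShG×4
AASsHhGg×AaSSHhGG grid (16·16=256): AASSHHGG=8 AASSHHGg=8 AASSHhGG=16 AASSHhGg=16 AASShhGG=8 AASShhGg=8 AASsHHGG=8 AASsHHGg=8 AASsHhGG=16 AASsHhGg=16 AASshhGG=8 AASshhGg=8 AaSSHHGG=8 AaSSHHGg=8 AaSSHhGG=16 AaSSHhGg=16 AaSShhGG=8 AaSShhGg=8 AaSsHHGG=8 AaSsHHGg=8 AaSsHhGG=16 AaSsHhGg=16 AaSshhGG=8 AaSshhGg=8
AASshhGg hits 8/256; gcd=8; 8÷8/256÷8 = 1/32

P(AASshhGg) = 1/32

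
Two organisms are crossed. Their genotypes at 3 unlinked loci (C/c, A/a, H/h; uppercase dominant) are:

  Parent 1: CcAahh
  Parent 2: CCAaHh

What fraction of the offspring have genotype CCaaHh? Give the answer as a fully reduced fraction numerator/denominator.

P(CCaaHh) = 1/16

CcAahh gametes: CAh×2, Cah×2, cAh×2, cah×2
CCAaHh gametes: CAH×2, CAh×2, CaH×2, Cah×2
CcAahh×CCAaHh grid (8·8=64): CCAAHh=4 CCAAhh=4 CCAaHh=8 CCAahh=8 CCaaHh=4 CCaahh=4 CcAAHh=4 CcAAhh=4 CcAaHh=8 CcAahh=8 CcaaHh=4 Ccaahh=4
CCaaHh hits 4/64; gcd=4; 4÷4/64÷4 = 1/16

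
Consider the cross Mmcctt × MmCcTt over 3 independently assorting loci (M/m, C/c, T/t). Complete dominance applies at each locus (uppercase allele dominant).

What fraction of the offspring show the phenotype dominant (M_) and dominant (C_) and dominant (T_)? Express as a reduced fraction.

Mmcctt gametes: Mct×4, mct×4
MmCcTt gametes: MCT×1, MCt×1, McT×1, Mct×1, mCT×1, mCt×1, mcT×1, mct×1
Mmcctt×MmCcTt grid (8·8=64): MMCcTt=4 MMCctt=4 MMccTt=4 MMcctt=4 MmCcTt=8 MmCctt=8 MmccTt=8 Mmcctt=8 mmCcTt=4 mmCctt=4 mmccTt=4 mmcctt=4
M_ C_ T_ hits 12/64; gcd=4; 12÷4/64÷4 = 3/16

P(M_ C_ T_) = 3/16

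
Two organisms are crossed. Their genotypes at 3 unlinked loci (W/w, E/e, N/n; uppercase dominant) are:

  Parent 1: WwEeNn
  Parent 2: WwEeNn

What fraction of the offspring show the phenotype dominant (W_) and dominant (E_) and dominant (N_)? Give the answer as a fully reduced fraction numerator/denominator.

WwEeNn gametes: WEN×1, WEn×1, WeN×1, Wen×1, wEN×1, wEn×1, weN×1, wen×1
WwEeNn gametes: WEN×1, WEn×1, WeN×1, Wen×1, wEN×1, wEn×1, weN×1, wen×1
WwEeNn×WwEeNn grid (8·8=64): WWEENN=1 WWEENn=2 WWEEnn=1 WWEeNN=2 WWEeNn=4 WWEenn=2 WWeeNN=1 WWeeNn=2 WWeenn=1 WwEENN=2 WwEENn=4 WwEEnn=2 WwEeNN=4 WwEeNn=8 WwEenn=4 WweeNN=2 WweeNn=4 Wweenn=2 wwEENN=1 wwEENn=2 wwEEnn=1 wwEeNN=2 wwEeNn=4 wwEenn=2 wweeNN=1 wweeNn=2 wweenn=1
W_ E_ N_ hits 27/64; gcd=1; 27÷1/64÷1 = 27/64

P(W_ E_ N_) = 27/64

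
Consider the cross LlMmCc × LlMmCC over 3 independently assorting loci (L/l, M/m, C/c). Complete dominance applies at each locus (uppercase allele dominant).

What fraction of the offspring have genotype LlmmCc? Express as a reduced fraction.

LlMmCc gametes: LMC×1, LMc×1, LmC×1, Lmc×1, lMC×1, lMc×1, lmC×1, lmc×1
LlMmCC gametes: LMC×2, LmC×2, lMC×2, lmC×2
LlMmCc×LlMmCC grid (8·8=64): LLMMCC=2 LLMMCc=2 LLMmCC=4 LLMmCc=4 LLmmCC=2 LLmmCc=2 LlMMCC=4 LlMMCc=4 LlMmCC=8 LlMmCc=8 LlmmCC=4 LlmmCc=4 llMMCC=2 llMMCc=2 llMmCC=4 llMmCc=4 llmmCC=2 llmmCc=2
LlmmCc hits 4/64; gcd=4; 4÷4/64÷4 = 1/16

P(LlmmCc) = 1/16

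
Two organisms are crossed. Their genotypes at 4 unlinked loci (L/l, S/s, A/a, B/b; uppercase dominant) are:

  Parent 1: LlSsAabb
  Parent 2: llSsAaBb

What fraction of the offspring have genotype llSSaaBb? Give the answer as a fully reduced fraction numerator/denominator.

LlSsAabb gametes: LSAb×2, LSab×2, LsAb×2, Lsab×2, lSAb×2, lSab×2, lsAb×2, lsab×2
llSsAaBb gametes: lSAB×2, lSAb×2, lSaB×2, lSab×2, lsAB×2, lsAb×2, lsaB×2, lsab×2
LlSsAabb×llSsAaBb grid (16·16=256): LlSSAABb=4 LlSSAAbb=4 LlSSAaBb=8 LlSSAabb=8 LlSSaaBb=4 LlSSaabb=4 LlSsAABb=8 LlSsAAbb=8 LlSsAaBb=16 LlSsAabb=16 LlSsaaBb=8 LlSsaabb=8 LlssAABb=4 LlssAAbb=4 LlssAaBb=8 LlssAabb=8 LlssaaBb=4 Llssaabb=4 llSSAABb=4 llSSAAbb=4 llSSAaBb=8 llSSAabb=8 llSSaaBb=4 llSSaabb=4 llSsAABb=8 llSsAAbb=8 llSsAaBb=16 llSsAabb=16 llSsaaBb=8 llSsaabb=8 llssAABb=4 llssAAbb=4 llssAaBb=8 llssAabb=8 llssaaBb=4 llssaabb=4
llSSaaBb hits 4/256; gcd=4; 4÷4/256÷4 = 1/64

P(llSSaaBb) = 1/64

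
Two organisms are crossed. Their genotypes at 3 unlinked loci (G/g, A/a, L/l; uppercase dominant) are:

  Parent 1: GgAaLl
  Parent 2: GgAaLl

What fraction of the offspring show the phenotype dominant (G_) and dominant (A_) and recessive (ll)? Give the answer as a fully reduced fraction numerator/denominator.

P(G_ A_ ll) = 9/64

GgAaLl gametes: GAL×1, GAl×1, GaL×1, Gal×1, gAL×1, gAl×1, gaL×1, gal×1
GgAaLl gametes: GAL×1, GAl×1, GaL×1, Gal×1, gAL×1, gAl×1, gaL×1, gal×1
GgAaLl×GgAaLl grid (8·8=64): GGAALL=1 GGAALl=2 GGAAll=1 GGAaLL=2 GGAaLl=4 GGAall=2 GGaaLL=1 GGaaLl=2 GGaall=1 GgAALL=2 GgAALl=4 GgAAll=2 GgAaLL=4 GgAaLl=8 GgAall=4 GgaaLL=2 GgaaLl=4 Ggaall=2 ggAALL=1 ggAALl=2 ggAAll=1 ggAaLL=2 ggAaLl=4 ggAall=2 ggaaLL=1 ggaaLl=2 ggaall=1
G_ A_ ll hits 9/64; gcd=1; 9÷1/64÷1 = 9/64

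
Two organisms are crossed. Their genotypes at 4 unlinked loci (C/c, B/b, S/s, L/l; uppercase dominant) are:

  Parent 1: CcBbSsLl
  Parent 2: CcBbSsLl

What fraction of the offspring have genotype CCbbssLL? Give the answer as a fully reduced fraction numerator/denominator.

P(CCbbssLL) = 1/256

CcBbSsLl gametes: CBSL×1, CBSl×1, CBsL×1, CBsl×1, CbSL×1, CbSl×1, CbsL×1, Cbsl×1, cBSL×1, cBSl×1, cBsL×1, cBsl×1, cbSL×1, cbSl×1, cbsL×1, cbsl×1
CcBbSsLl gametes: CBSL×1, CBSl×1, CBsL×1, CBsl×1, CbSL×1, CbSl×1, CbsL×1, Cbsl×1, cBSL×1, cBSl×1, cBsL×1, cBsl×1, cbSL×1, cbSl×1, cbsL×1, cbsl×1
CcBbSsLl×CcBbSsLl grid (16·16=256): CCBBSSLL=1 CCBBSSLl=2 CCBBSSll=1 CCBBSsLL=2 CCBBSsLl=4 CCBBSsll=2 CCBBssLL=1 CCBBssLl=2 CCBBssll=1 CCBbSSLL=2 CCBbSSLl=4 CCBbSSll=2 CCBbSsLL=4 CCBbSsLl=8 CCBbSsll=4 CCBbssLL=2 CCBbssLl=4 CCBbssll=2 CCbbSSLL=1 CCbbSSLl=2 CCbbSSll=1 CCbbSsLL=2 CCbbSsLl=4 CCbbSsll=2 CCbbssLL=1 CCbbssLl=2 CCbbssll=1 CcBBSSLL=2 CcBBSSLl=4 CcBBSSll=2 CcBBSsLL=4 CcBBSsLl=8 CcBBSsll=4 CcBBssLL=2 CcBBssLl=4 CcBBssll=2 CcBbSSLL=4 CcBbSSLl=8 CcBbSSll=4 CcBbSsLL=8 CcBbSsLl=16 CcBbSsll=8 CcBbssLL=4 CcBbssLl=8 CcBbssll=4 CcbbSSLL=2 CcbbSSLl=4 CcbbSSll=2 CcbbSsLL=4 CcbbSsLl=8 CcbbSsll=4 CcbbssLL=2 CcbbssLl=4 Ccbbssll=2 ccBBSSLL=1 ccBBSSLl=2 ccBBSSll=1 ccBBSsLL=2 ccBBSsLl=4 ccBBSsll=2 ccBBssLL=1 ccBBssLl=2 ccBBssll=1 ccBbSSLL=2 ccBbSSLl=4 ccBbSSll=2 ccBbSsLL=4 ccBbSsLl=8 ccBbSsll=4 ccBbssLL=2 ccBbssLl=4 ccBbssll=2 ccbbSSLL=1 ccbbSSLl=2 ccbbSSll=1 ccbbSsLL=2 ccbbSsLl=4 ccbbSsll=2 ccbbssLL=1 ccbbssLl=2 ccbbssll=1
CCbbssLL hits 1/256; gcd=1; 1÷1/256÷1 = 1/256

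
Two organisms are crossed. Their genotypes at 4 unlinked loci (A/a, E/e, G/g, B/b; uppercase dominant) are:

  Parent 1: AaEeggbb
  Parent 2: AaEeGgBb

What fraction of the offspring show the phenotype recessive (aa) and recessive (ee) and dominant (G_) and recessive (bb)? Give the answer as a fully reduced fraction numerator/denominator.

AaEeggbb gametes: AEgb×4, Aegb×4, aEgb×4, aegb×4
AaEeGgBb gametes: AEGB×1, AEGb×1, AEgB×1, AEgb×1, AeGB×1, AeGb×1, AegB×1, Aegb×1, aEGB×1, aEGb×1, aEgB×1, aEgb×1, aeGB×1, aeGb×1, aegB×1, aegb×1
AaEeggbb×AaEeGgBb grid (16·16=256): AAEEGgBb=4 AAEEGgbb=4 AAEEggBb=4 AAEEggbb=4 AAEeGgBb=8 AAEeGgbb=8 AAEeggBb=8 AAEeggbb=8 AAeeGgBb=4 AAeeGgbb=4 AAeeggBb=4 AAeeggbb=4 AaEEGgBb=8 AaEEGgbb=8 AaEEggBb=8 AaEEggbb=8 AaEeGgBb=16 AaEeGgbb=16 AaEeggBb=16 AaEeggbb=16 AaeeGgBb=8 AaeeGgbb=8 AaeeggBb=8 Aaeeggbb=8 aaEEGgBb=4 aaEEGgbb=4 aaEEggBb=4 aaEEggbb=4 aaEeGgBb=8 aaEeGgbb=8 aaEeggBb=8 aaEeggbb=8 aaeeGgBb=4 aaeeGgbb=4 aaeeggBb=4 aaeeggbb=4
aa ee G_ bb hits 4/256; gcd=4; 4÷4/256÷4 = 1/64

P(aa ee G_ bb) = 1/64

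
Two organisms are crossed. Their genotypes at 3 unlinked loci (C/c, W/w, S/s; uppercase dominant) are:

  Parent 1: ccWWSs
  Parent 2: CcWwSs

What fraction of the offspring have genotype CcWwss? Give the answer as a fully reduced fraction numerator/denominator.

P(CcWwss) = 1/16

ccWWSs gametes: cWS×4, cWs×4
CcWwSs gametes: CWS×1, CWs×1, CwS×1, Cws×1, cWS×1, cWs×1, cwS×1, cws×1
ccWWSs×CcWwSs grid (8·8=64): CcWWSS=4 CcWWSs=8 CcWWss=4 CcWwSS=4 CcWwSs=8 CcWwss=4 ccWWSS=4 ccWWSs=8 ccWWss=4 ccWwSS=4 ccWwSs=8 ccWwss=4
CcWwss hits 4/64; gcd=4; 4÷4/64÷4 = 1/16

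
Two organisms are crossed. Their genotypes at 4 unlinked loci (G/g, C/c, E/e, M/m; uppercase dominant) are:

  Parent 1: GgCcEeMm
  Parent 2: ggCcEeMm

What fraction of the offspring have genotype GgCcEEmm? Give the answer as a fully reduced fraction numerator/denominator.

GgCcEeMm gametes: GCEM×1, GCEm×1, GCeM×1, GCem×1, GcEM×1, GcEm×1, GceM×1, Gcem×1, gCEM×1, gCEm×1, gCeM×1, gCem×1, gcEM×1, gcEm×1, gceM×1, gcem×1
ggCcEeMm gametes: gCEM×2, gCEm×2, gCeM×2, gCem×2, gcEM×2, gcEm×2, gceM×2, gcem×2
GgCcEeMm×ggCcEeMm grid (16·16=256): GgCCEEMM=2 GgCCEEMm=4 GgCCEEmm=2 GgCCEeMM=4 GgCCEeMm=8 GgCCEemm=4 GgCCeeMM=2 GgCCeeMm=4 GgCCeemm=2 GgCcEEMM=4 GgCcEEMm=8 GgCcEEmm=4 GgCcEeMM=8 GgCcEeMm=16 GgCcEemm=8 GgCceeMM=4 GgCceeMm=8 GgCceemm=4 GgccEEMM=2 GgccEEMm=4 GgccEEmm=2 GgccEeMM=4 GgccEeMm=8 GgccEemm=4 GgcceeMM=2 GgcceeMm=4 Ggcceemm=2 ggCCEEMM=2 ggCCEEMm=4 ggCCEEmm=2 ggCCEeMM=4 ggCCEeMm=8 ggCCEemm=4 ggCCeeMM=2 ggCCeeMm=4 ggCCeemm=2 ggCcEEMM=4 ggCcEEMm=8 ggCcEEmm=4 ggCcEeMM=8 ggCcEeMm=16 ggCcEemm=8 ggCceeMM=4 ggCceeMm=8 ggCceemm=4 ggccEEMM=2 ggccEEMm=4 ggccEEmm=2 ggccEeMM=4 ggccEeMm=8 ggccEemm=4 ggcceeMM=2 ggcceeMm=4 ggcceemm=2
GgCcEEmm hits 4/256; gcd=4; 4÷4/256÷4 = 1/64

P(GgCcEEmm) = 1/64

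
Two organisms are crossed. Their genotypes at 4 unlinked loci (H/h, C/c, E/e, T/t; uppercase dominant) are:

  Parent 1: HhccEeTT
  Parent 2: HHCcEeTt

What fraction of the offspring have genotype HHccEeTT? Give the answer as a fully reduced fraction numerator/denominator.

P(HHccEeTT) = 1/16

HhccEeTT gametes: HcET×4, HceT×4, hcET×4, hceT×4
HHCcEeTt gametes: HCET×2, HCEt×2, HCeT×2, HCet×2, HcET×2, HcEt×2, HceT×2, Hcet×2
HhccEeTT×HHCcEeTt grid (16·16=256): HHCcEETT=8 HHCcEETt=8 HHCcEeTT=16 HHCcEeTt=16 HHCceeTT=8 HHCceeTt=8 HHccEETT=8 HHccEETt=8 HHccEeTT=16 HHccEeTt=16 HHcceeTT=8 HHcceeTt=8 HhCcEETT=8 HhCcEETt=8 HhCcEeTT=16 HhCcEeTt=16 HhCceeTT=8 HhCceeTt=8 HhccEETT=8 HhccEETt=8 HhccEeTT=16 HhccEeTt=16 HhcceeTT=8 HhcceeTt=8
HHccEeTT hits 16/256; gcd=16; 16÷16/256÷16 = 1/16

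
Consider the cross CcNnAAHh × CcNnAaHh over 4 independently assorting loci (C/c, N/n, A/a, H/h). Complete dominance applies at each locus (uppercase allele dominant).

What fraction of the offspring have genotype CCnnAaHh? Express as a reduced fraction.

CcNnAAHh gametes: CNAH×2, CNAh×2, CnAH×2, CnAh×2, cNAH×2, cNAh×2, cnAH×2, cnAh×2
CcNnAaHh gametes: CNAH×1, CNAh×1, CNaH×1, CNah×1, CnAH×1, CnAh×1, CnaH×1, Cnah×1, cNAH×1, cNAh×1, cNaH×1, cNah×1, cnAH×1, cnAh×1, cnaH×1, cnah×1
CcNnAAHh×CcNnAaHh grid (16·16=256): CCNNAAHH=2 CCNNAAHh=4 CCNNAAhh=2 CCNNAaHH=2 CCNNAaHh=4 CCNNAahh=2 CCNnAAHH=4 CCNnAAHh=8 CCNnAAhh=4 CCNnAaHH=4 CCNnAaHh=8 CCNnAahh=4 CCnnAAHH=2 CCnnAAHh=4 CCnnAAhh=2 CCnnAaHH=2 CCnnAaHh=4 CCnnAahh=2 CcNNAAHH=4 CcNNAAHh=8 CcNNAAhh=4 CcNNAaHH=4 CcNNAaHh=8 CcNNAahh=4 CcNnAAHH=8 CcNnAAHh=16 CcNnAAhh=8 CcNnAaHH=8 CcNnAaHh=16 CcNnAahh=8 CcnnAAHH=4 CcnnAAHh=8 CcnnAAhh=4 CcnnAaHH=4 CcnnAaHh=8 CcnnAahh=4 ccNNAAHH=2 ccNNAAHh=4 ccNNAAhh=2 ccNNAaHH=2 ccNNAaHh=4 ccNNAahh=2 ccNnAAHH=4 ccNnAAHh=8 ccNnAAhh=4 ccNnAaHH=4 ccNnAaHh=8 ccNnAahh=4 ccnnAAHH=2 ccnnAAHh=4 ccnnAAhh=2 ccnnAaHH=2 ccnnAaHh=4 ccnnAahh=2
CCnnAaHh hits 4/256; gcd=4; 4÷4/256÷4 = 1/64

P(CCnnAaHh) = 1/64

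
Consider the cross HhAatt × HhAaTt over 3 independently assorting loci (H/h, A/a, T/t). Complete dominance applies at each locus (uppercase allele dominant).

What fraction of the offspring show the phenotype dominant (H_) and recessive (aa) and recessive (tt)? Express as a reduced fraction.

P(H_ aa tt) = 3/32

HhAatt gametes: HAt×2, Hat×2, hAt×2, hat×2
HhAaTt gametes: HAT×1, HAt×1, HaT×1, Hat×1, hAT×1, hAt×1, haT×1, hat×1
HhAatt×HhAaTt grid (8·8=64): HHAATt=2 HHAAtt=2 HHAaTt=4 HHAatt=4 HHaaTt=2 HHaatt=2 HhAATt=4 HhAAtt=4 HhAaTt=8 HhAatt=8 HhaaTt=4 Hhaatt=4 hhAATt=2 hhAAtt=2 hhAaTt=4 hhAatt=4 hhaaTt=2 hhaatt=2
H_ aa tt hits 6/64; gcd=2; 6÷2/64÷2 = 3/32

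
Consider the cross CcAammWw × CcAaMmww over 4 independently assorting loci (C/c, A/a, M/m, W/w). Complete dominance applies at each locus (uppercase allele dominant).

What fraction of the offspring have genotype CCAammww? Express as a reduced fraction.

P(CCAammww) = 1/32

CcAammWw gametes: CAmW×2, CAmw×2, CamW×2, Camw×2, cAmW×2, cAmw×2, camW×2, camw×2
CcAaMmww gametes: CAMw×2, CAmw×2, CaMw×2, Camw×2, cAMw×2, cAmw×2, caMw×2, camw×2
CcAammWw×CcAaMmww grid (16·16=256): CCAAMmWw=4 CCAAMmww=4 CCAAmmWw=4 CCAAmmww=4 CCAaMmWw=8 CCAaMmww=8 CCAammWw=8 CCAammww=8 CCaaMmWw=4 CCaaMmww=4 CCaammWw=4 CCaammww=4 CcAAMmWw=8 CcAAMmww=8 CcAAmmWw=8 CcAAmmww=8 CcAaMmWw=16 CcAaMmww=16 CcAammWw=16 CcAammww=16 CcaaMmWw=8 CcaaMmww=8 CcaammWw=8 Ccaammww=8 ccAAMmWw=4 ccAAMmww=4 ccAAmmWw=4 ccAAmmww=4 ccAaMmWw=8 ccAaMmww=8 ccAammWw=8 ccAammww=8 ccaaMmWw=4 ccaaMmww=4 ccaammWw=4 ccaammww=4
CCAammww hits 8/256; gcd=8; 8÷8/256÷8 = 1/32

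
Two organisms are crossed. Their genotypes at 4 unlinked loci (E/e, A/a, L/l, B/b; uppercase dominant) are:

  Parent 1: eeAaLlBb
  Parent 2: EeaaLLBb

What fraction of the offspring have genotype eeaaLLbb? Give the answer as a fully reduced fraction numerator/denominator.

P(eeaaLLbb) = 1/32

eeAaLlBb gametes: eALB×2, eALb×2, eAlB×2, eAlb×2, eaLB×2, eaLb×2, ealB×2, ealb×2
EeaaLLBb gametes: EaLB×4, EaLb×4, eaLB×4, eaLb×4
eeAaLlBb×EeaaLLBb grid (16·16=256): EeAaLLBB=8 EeAaLLBb=16 EeAaLLbb=8 EeAaLlBB=8 EeAaLlBb=16 EeAaLlbb=8 EeaaLLBB=8 EeaaLLBb=16 EeaaLLbb=8 EeaaLlBB=8 EeaaLlBb=16 EeaaLlbb=8 eeAaLLBB=8 eeAaLLBb=16 eeAaLLbb=8 eeAaLlBB=8 eeAaLlBb=16 eeAaLlbb=8 eeaaLLBB=8 eeaaLLBb=16 eeaaLLbb=8 eeaaLlBB=8 eeaaLlBb=16 eeaaLlbb=8
eeaaLLbb hits 8/256; gcd=8; 8÷8/256÷8 = 1/32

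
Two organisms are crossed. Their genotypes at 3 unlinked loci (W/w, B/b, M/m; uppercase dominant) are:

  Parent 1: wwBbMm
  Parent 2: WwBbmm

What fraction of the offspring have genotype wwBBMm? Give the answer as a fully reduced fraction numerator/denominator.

wwBbMm gametes: wBM×2, wBm×2, wbM×2, wbm×2
WwBbmm gametes: WBm×2, Wbm×2, wBm×2, wbm×2
wwBbMm×WwBbmm grid (8·8=64): WwBBMm=4 WwBBmm=4 WwBbMm=8 WwBbmm=8 WwbbMm=4 Wwbbmm=4 wwBBMm=4 wwBBmm=4 wwBbMm=8 wwBbmm=8 wwbbMm=4 wwbbmm=4
wwBBMm hits 4/64; gcd=4; 4÷4/64÷4 = 1/16

P(wwBBMm) = 1/16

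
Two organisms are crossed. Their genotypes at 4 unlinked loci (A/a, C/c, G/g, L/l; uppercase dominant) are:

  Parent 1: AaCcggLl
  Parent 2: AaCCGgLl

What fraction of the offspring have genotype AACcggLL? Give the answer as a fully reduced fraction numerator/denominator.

AaCcggLl gametes: ACgL×2, ACgl×2, AcgL×2, Acgl×2, aCgL×2, aCgl×2, acgL×2, acgl×2
AaCCGgLl gametes: ACGL×2, ACGl×2, ACgL×2, ACgl×2, aCGL×2, aCGl×2, aCgL×2, aCgl×2
AaCcggLl×AaCCGgLl grid (16·16=256): AACCGgLL=4 AACCGgLl=8 AACCGgll=4 AACCggLL=4 AACCggLl=8 AACCggll=4 AACcGgLL=4 AACcGgLl=8 AACcGgll=4 AACcggLL=4 AACcggLl=8 AACcggll=4 AaCCGgLL=8 AaCCGgLl=16 AaCCGgll=8 AaCCggLL=8 AaCCggLl=16 AaCCggll=8 AaCcGgLL=8 AaCcGgLl=16 AaCcGgll=8 AaCcggLL=8 AaCcggLl=16 AaCcggll=8 aaCCGgLL=4 aaCCGgLl=8 aaCCGgll=4 aaCCggLL=4 aaCCggLl=8 aaCCggll=4 aaCcGgLL=4 aaCcGgLl=8 aaCcGgll=4 aaCcggLL=4 aaCcggLl=8 aaCcggll=4
AACcggLL hits 4/256; gcd=4; 4÷4/256÷4 = 1/64

P(AACcggLL) = 1/64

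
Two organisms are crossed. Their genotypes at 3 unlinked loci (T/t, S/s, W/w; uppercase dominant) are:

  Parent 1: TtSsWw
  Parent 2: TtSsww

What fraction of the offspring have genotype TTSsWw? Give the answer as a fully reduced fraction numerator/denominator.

P(TTSsWw) = 1/16

TtSsWw gametes: TSW×1, TSw×1, TsW×1, Tsw×1, tSW×1, tSw×1, tsW×1, tsw×1
TtSsww gametes: TSw×2, Tsw×2, tSw×2, tsw×2
TtSsWw×TtSsww grid (8·8=64): TTSSWw=2 TTSSww=2 TTSsWw=4 TTSsww=4 TTssWw=2 TTssww=2 TtSSWw=4 TtSSww=4 TtSsWw=8 TtSsww=8 TtssWw=4 Ttssww=4 ttSSWw=2 ttSSww=2 ttSsWw=4 ttSsww=4 ttssWw=2 ttssww=2
TTSsWw hits 4/64; gcd=4; 4÷4/64÷4 = 1/16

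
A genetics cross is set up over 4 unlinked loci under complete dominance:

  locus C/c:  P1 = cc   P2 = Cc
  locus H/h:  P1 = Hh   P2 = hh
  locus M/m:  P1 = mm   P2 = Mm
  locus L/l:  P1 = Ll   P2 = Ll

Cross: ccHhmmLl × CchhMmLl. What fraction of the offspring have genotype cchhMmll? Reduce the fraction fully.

P(cchhMmll) = 1/32

ccHhmmLl gametes: cHmL×4, cHml×4, chmL×4, chml×4
CchhMmLl gametes: ChML×2, ChMl×2, ChmL×2, Chml×2, chML×2, chMl×2, chmL×2, chml×2
ccHhmmLl×CchhMmLl grid (16·16=256): CcHhMmLL=8 CcHhMmLl=16 CcHhMmll=8 CcHhmmLL=8 CcHhmmLl=16 CcHhmmll=8 CchhMmLL=8 CchhMmLl=16 CchhMmll=8 CchhmmLL=8 CchhmmLl=16 Cchhmmll=8 ccHhMmLL=8 ccHhMmLl=16 ccHhMmll=8 ccHhmmLL=8 ccHhmmLl=16 ccHhmmll=8 cchhMmLL=8 cchhMmLl=16 cchhMmll=8 cchhmmLL=8 cchhmmLl=16 cchhmmll=8
cchhMmll hits 8/256; gcd=8; 8÷8/256÷8 = 1/32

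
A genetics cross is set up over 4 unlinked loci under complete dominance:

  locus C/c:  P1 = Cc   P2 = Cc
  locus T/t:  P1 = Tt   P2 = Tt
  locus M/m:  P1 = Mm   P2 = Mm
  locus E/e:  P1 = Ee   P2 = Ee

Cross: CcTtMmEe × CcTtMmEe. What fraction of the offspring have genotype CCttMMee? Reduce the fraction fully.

P(CCttMMee) = 1/256

CcTtMmEe gametes: CTME×1, CTMe×1, CTmE×1, CTme×1, CtME×1, CtMe×1, CtmE×1, Ctme×1, cTME×1, cTMe×1, cTmE×1, cTme×1, ctME×1, ctMe×1, ctmE×1, ctme×1
CcTtMmEe gametes: CTME×1, CTMe×1, CTmE×1, CTme×1, CtME×1, CtMe×1, CtmE×1, Ctme×1, cTME×1, cTMe×1, cTmE×1, cTme×1, ctME×1, ctMe×1, ctmE×1, ctme×1
CcTtMmEe×CcTtMmEe grid (16·16=256): CCTTMMEE=1 CCTTMMEe=2 CCTTMMee=1 CCTTMmEE=2 CCTTMmEe=4 CCTTMmee=2 CCTTmmEE=1 CCTTmmEe=2 CCTTmmee=1 CCTtMMEE=2 CCTtMMEe=4 CCTtMMee=2 CCTtMmEE=4 CCTtMmEe=8 CCTtMmee=4 CCTtmmEE=2 CCTtmmEe=4 CCTtmmee=2 CCttMMEE=1 CCttMMEe=2 CCttMMee=1 CCttMmEE=2 CCttMmEe=4 CCttMmee=2 CCttmmEE=1 CCttmmEe=2 CCttmmee=1 CcTTMMEE=2 CcTTMMEe=4 CcTTMMee=2 CcTTMmEE=4 CcTTMmEe=8 CcTTMmee=4 CcTTmmEE=2 CcTTmmEe=4 CcTTmmee=2 CcTtMMEE=4 CcTtMMEe=8 CcTtMMee=4 CcTtMmEE=8 CcTtMmEe=16 CcTtMmee=8 CcTtmmEE=4 CcTtmmEe=8 CcTtmmee=4 CcttMMEE=2 CcttMMEe=4 CcttMMee=2 CcttMmEE=4 CcttMmEe=8 CcttMmee=4 CcttmmEE=2 CcttmmEe=4 Ccttmmee=2 ccTTMMEE=1 ccTTMMEe=2 ccTTMMee=1 ccTTMmEE=2 ccTTMmEe=4 ccTTMmee=2 ccTTmmEE=1 ccTTmmEe=2 ccTTmmee=1 ccTtMMEE=2 ccTtMMEe=4 ccTtMMee=2 ccTtMmEE=4 ccTtMmEe=8 ccTtMmee=4 ccTtmmEE=2 ccTtmmEe=4 ccTtmmee=2 ccttMMEE=1 ccttMMEe=2 ccttMMee=1 ccttMmEE=2 ccttMmEe=4 ccttMmee=2 ccttmmEE=1 ccttmmEe=2 ccttmmee=1
CCttMMee hits 1/256; gcd=1; 1÷1/256÷1 = 1/256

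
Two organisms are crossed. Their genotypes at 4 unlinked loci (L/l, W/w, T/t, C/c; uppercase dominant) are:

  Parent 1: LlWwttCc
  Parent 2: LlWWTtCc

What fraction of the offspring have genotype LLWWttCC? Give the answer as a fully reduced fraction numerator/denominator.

LlWwttCc gametes: LWtC×2, LWtc×2, LwtC×2, Lwtc×2, lWtC×2, lWtc×2, lwtC×2, lwtc×2
LlWWTtCc gametes: LWTC×2, LWTc×2, LWtC×2, LWtc×2, lWTC×2, lWTc×2, lWtC×2, lWtc×2
LlWwttCc×LlWWTtCc grid (16·16=256): LLWWTtCC=4 LLWWTtCc=8 LLWWTtcc=4 LLWWttCC=4 LLWWttCc=8 LLWWttcc=4 LLWwTtCC=4 LLWwTtCc=8 LLWwTtcc=4 LLWwttCC=4 LLWwttCc=8 LLWwttcc=4 LlWWTtCC=8 LlWWTtCc=16 LlWWTtcc=8 LlWWttCC=8 LlWWttCc=16 LlWWttcc=8 LlWwTtCC=8 LlWwTtCc=16 LlWwTtcc=8 LlWwttCC=8 LlWwttCc=16 LlWwttcc=8 llWWTtCC=4 llWWTtCc=8 llWWTtcc=4 llWWttCC=4 llWWttCc=8 llWWttcc=4 llWwTtCC=4 llWwTtCc=8 llWwTtcc=4 llWwttCC=4 llWwttCc=8 llWwttcc=4
LLWWttCC hits 4/256; gcd=4; 4÷4/256÷4 = 1/64

P(LLWWttCC) = 1/64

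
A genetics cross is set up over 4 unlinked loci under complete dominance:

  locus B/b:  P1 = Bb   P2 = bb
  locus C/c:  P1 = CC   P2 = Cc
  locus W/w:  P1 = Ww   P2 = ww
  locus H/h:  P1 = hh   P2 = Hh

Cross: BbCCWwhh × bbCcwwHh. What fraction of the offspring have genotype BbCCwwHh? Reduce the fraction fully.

P(BbCCwwHh) = 1/16

BbCCWwhh gametes: BCWh×4, BCwh×4, bCWh×4, bCwh×4
bbCcwwHh gametes: bCwH×4, bCwh×4, bcwH×4, bcwh×4
BbCCWwhh×bbCcwwHh grid (16·16=256): BbCCWwHh=16 BbCCWwhh=16 BbCCwwHh=16 BbCCwwhh=16 BbCcWwHh=16 BbCcWwhh=16 BbCcwwHh=16 BbCcwwhh=16 bbCCWwHh=16 bbCCWwhh=16 bbCCwwHh=16 bbCCwwhh=16 bbCcWwHh=16 bbCcWwhh=16 bbCcwwHh=16 bbCcwwhh=16
BbCCwwHh hits 16/256; gcd=16; 16÷16/256÷16 = 1/16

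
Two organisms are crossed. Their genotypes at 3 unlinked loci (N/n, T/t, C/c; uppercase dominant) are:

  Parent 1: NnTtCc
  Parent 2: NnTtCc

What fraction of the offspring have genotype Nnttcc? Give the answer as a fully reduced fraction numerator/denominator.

P(Nnttcc) = 1/32

NnTtCc gametes: NTC×1, NTc×1, NtC×1, Ntc×1, nTC×1, nTc×1, ntC×1, ntc×1
NnTtCc gametes: NTC×1, NTc×1, NtC×1, Ntc×1, nTC×1, nTc×1, ntC×1, ntc×1
NnTtCc×NnTtCc grid (8·8=64): NNTTCC=1 NNTTCc=2 NNTTcc=1 NNTtCC=2 NNTtCc=4 NNTtcc=2 NNttCC=1 NNttCc=2 NNttcc=1 NnTTCC=2 NnTTCc=4 NnTTcc=2 NnTtCC=4 NnTtCc=8 NnTtcc=4 NnttCC=2 NnttCc=4 Nnttcc=2 nnTTCC=1 nnTTCc=2 nnTTcc=1 nnTtCC=2 nnTtCc=4 nnTtcc=2 nnttCC=1 nnttCc=2 nnttcc=1
Nnttcc hits 2/64; gcd=2; 2÷2/64÷2 = 1/32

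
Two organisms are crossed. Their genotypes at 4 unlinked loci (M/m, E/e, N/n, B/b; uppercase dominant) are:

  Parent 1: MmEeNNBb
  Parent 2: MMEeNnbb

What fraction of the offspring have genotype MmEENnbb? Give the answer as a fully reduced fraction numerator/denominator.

P(MmEENnbb) = 1/32

MmEeNNBb gametes: MENB×2, MENb×2, MeNB×2, MeNb×2, mENB×2, mENb×2, meNB×2, meNb×2
MMEeNnbb gametes: MENb×4, MEnb×4, MeNb×4, Menb×4
MmEeNNBb×MMEeNnbb grid (16·16=256): MMEENNBb=8 MMEENNbb=8 MMEENnBb=8 MMEENnbb=8 MMEeNNBb=16 MMEeNNbb=16 MMEeNnBb=16 MMEeNnbb=16 MMeeNNBb=8 MMeeNNbb=8 MMeeNnBb=8 MMeeNnbb=8 MmEENNBb=8 MmEENNbb=8 MmEENnBb=8 MmEENnbb=8 MmEeNNBb=16 MmEeNNbb=16 MmEeNnBb=16 MmEeNnbb=16 MmeeNNBb=8 MmeeNNbb=8 MmeeNnBb=8 MmeeNnbb=8
MmEENnbb hits 8/256; gcd=8; 8÷8/256÷8 = 1/32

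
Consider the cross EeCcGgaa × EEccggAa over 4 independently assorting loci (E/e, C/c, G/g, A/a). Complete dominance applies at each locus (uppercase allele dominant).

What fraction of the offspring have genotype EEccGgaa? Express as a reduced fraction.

P(EEccGgaa) = 1/16

EeCcGgaa gametes: ECGa×2, ECga×2, EcGa×2, Ecga×2, eCGa×2, eCga×2, ecGa×2, ecga×2
EEccggAa gametes: EcgA×8, Ecga×8
EeCcGgaa×EEccggAa grid (16·16=256): EECcGgAa=16 EECcGgaa=16 EECcggAa=16 EECcggaa=16 EEccGgAa=16 EEccGgaa=16 EEccggAa=16 EEccggaa=16 EeCcGgAa=16 EeCcGgaa=16 EeCcggAa=16 EeCcggaa=16 EeccGgAa=16 EeccGgaa=16 EeccggAa=16 Eeccggaa=16
EEccGgaa hits 16/256; gcd=16; 16÷16/256÷16 = 1/16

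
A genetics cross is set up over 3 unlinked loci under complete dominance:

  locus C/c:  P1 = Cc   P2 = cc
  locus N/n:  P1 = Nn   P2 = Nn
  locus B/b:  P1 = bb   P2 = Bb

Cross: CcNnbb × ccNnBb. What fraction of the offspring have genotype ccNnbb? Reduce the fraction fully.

P(ccNnbb) = 1/8

CcNnbb gametes: CNb×2, Cnb×2, cNb×2, cnb×2
ccNnBb gametes: cNB×2, cNb×2, cnB×2, cnb×2
CcNnbb×ccNnBb grid (8·8=64): CcNNBb=4 CcNNbb=4 CcNnBb=8 CcNnbb=8 CcnnBb=4 Ccnnbb=4 ccNNBb=4 ccNNbb=4 ccNnBb=8 ccNnbb=8 ccnnBb=4 ccnnbb=4
ccNnbb hits 8/64; gcd=8; 8÷8/64÷8 = 1/8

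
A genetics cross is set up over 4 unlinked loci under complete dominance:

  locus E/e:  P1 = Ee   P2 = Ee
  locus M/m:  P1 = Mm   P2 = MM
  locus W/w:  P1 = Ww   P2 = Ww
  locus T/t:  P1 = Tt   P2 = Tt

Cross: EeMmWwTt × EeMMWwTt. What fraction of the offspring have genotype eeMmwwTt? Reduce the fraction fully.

EeMmWwTt gametes: EMWT×1, EMWt×1, EMwT×1, EMwt×1, EmWT×1, EmWt×1, EmwT×1, Emwt×1, eMWT×1, eMWt×1, eMwT×1, eMwt×1, emWT×1, emWt×1, emwT×1, emwt×1
EeMMWwTt gametes: EMWT×2, EMWt×2, EMwT×2, EMwt×2, eMWT×2, eMWt×2, eMwT×2, eMwt×2
EeMmWwTt×EeMMWwTt grid (16·16=256): EEMMWWTT=2 EEMMWWTt=4 EEMMWWtt=2 EEMMWwTT=4 EEMMWwTt=8 EEMMWwtt=4 EEMMwwTT=2 EEMMwwTt=4 EEMMwwtt=2 EEMmWWTT=2 EEMmWWTt=4 EEMmWWtt=2 EEMmWwTT=4 EEMmWwTt=8 EEMmWwtt=4 EEMmwwTT=2 EEMmwwTt=4 EEMmwwtt=2 EeMMWWTT=4 EeMMWWTt=8 EeMMWWtt=4 EeMMWwTT=8 EeMMWwTt=16 EeMMWwtt=8 EeMMwwTT=4 EeMMwwTt=8 EeMMwwtt=4 EeMmWWTT=4 EeMmWWTt=8 EeMmWWtt=4 EeMmWwTT=8 EeMmWwTt=16 EeMmWwtt=8 EeMmwwTT=4 EeMmwwTt=8 EeMmwwtt=4 eeMMWWTT=2 eeMMWWTt=4 eeMMWWtt=2 eeMMWwTT=4 eeMMWwTt=8 eeMMWwtt=4 eeMMwwTT=2 eeMMwwTt=4 eeMMwwtt=2 eeMmWWTT=2 eeMmWWTt=4 eeMmWWtt=2 eeMmWwTT=4 eeMmWwTt=8 eeMmWwtt=4 eeMmwwTT=2 eeMmwwTt=4 eeMmwwtt=2
eeMmwwTt hits 4/256; gcd=4; 4÷4/256÷4 = 1/64

P(eeMmwwTt) = 1/64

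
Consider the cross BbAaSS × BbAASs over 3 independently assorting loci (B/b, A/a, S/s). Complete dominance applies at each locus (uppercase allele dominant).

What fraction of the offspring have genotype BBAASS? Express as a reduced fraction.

BbAaSS gametes: BAS×2, BaS×2, bAS×2, baS×2
BbAASs gametes: BAS×2, BAs×2, bAS×2, bAs×2
BbAaSS×BbAASs grid (8·8=64): BBAASS=4 BBAASs=4 BBAaSS=4 BBAaSs=4 BbAASS=8 BbAASs=8 BbAaSS=8 BbAaSs=8 bbAASS=4 bbAASs=4 bbAaSS=4 bbAaSs=4
BBAASS hits 4/64; gcd=4; 4÷4/64÷4 = 1/16

P(BBAASS) = 1/16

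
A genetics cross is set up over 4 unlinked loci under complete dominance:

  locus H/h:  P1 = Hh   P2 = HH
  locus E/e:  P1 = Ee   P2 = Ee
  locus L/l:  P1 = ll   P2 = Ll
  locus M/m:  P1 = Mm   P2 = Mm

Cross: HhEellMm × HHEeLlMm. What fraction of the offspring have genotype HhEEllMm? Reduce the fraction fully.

HhEellMm gametes: HElM×2, HElm×2, HelM×2, Helm×2, hElM×2, hElm×2, helM×2, helm×2
HHEeLlMm gametes: HELM×2, HELm×2, HElM×2, HElm×2, HeLM×2, HeLm×2, HelM×2, Helm×2
HhEellMm×HHEeLlMm grid (16·16=256): HHEELlMM=4 HHEELlMm=8 HHEELlmm=4 HHEEllMM=4 HHEEllMm=8 HHEEllmm=4 HHEeLlMM=8 HHEeLlMm=16 HHEeLlmm=8 HHEellMM=8 HHEellMm=16 HHEellmm=8 HHeeLlMM=4 HHeeLlMm=8 HHeeLlmm=4 HHeellMM=4 HHeellMm=8 HHeellmm=4 HhEELlMM=4 HhEELlMm=8 HhEELlmm=4 HhEEllMM=4 HhEEllMm=8 HhEEllmm=4 HhEeLlMM=8 HhEeLlMm=16 HhEeLlmm=8 HhEellMM=8 HhEellMm=16 HhEellmm=8 HheeLlMM=4 HheeLlMm=8 HheeLlmm=4 HheellMM=4 HheellMm=8 Hheellmm=4
HhEEllMm hits 8/256; gcd=8; 8÷8/256÷8 = 1/32

P(HhEEllMm) = 1/32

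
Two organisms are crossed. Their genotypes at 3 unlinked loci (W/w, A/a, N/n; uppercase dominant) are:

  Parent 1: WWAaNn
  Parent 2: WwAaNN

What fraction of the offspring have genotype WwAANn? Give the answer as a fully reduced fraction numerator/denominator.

WWAaNn gametes: WAN×2, WAn×2, WaN×2, Wan×2
WwAaNN gametes: WAN×2, WaN×2, wAN×2, waN×2
WWAaNn×WwAaNN grid (8·8=64): WWAANN=4 WWAANn=4 WWAaNN=8 WWAaNn=8 WWaaNN=4 WWaaNn=4 WwAANN=4 WwAANn=4 WwAaNN=8 WwAaNn=8 WwaaNN=4 WwaaNn=4
WwAANn hits 4/64; gcd=4; 4÷4/64÷4 = 1/16

P(WwAANn) = 1/16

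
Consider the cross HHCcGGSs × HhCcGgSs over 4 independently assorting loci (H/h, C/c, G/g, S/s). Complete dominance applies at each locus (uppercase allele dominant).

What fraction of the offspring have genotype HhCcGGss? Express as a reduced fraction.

HHCcGGSs gametes: HCGS×4, HCGs×4, HcGS×4, HcGs×4
HhCcGgSs gametes: HCGS×1, HCGs×1, HCgS×1, HCgs×1, HcGS×1, HcGs×1, HcgS×1, Hcgs×1, hCGS×1, hCGs×1, hCgS×1, hCgs×1, hcGS×1, hcGs×1, hcgS×1, hcgs×1
HHCcGGSs×HhCcGgSs grid (16·16=256): HHCCGGSS=4 HHCCGGSs=8 HHCCGGss=4 HHCCGgSS=4 HHCCGgSs=8 HHCCGgss=4 HHCcGGSS=8 HHCcGGSs=16 HHCcGGss=8 HHCcGgSS=8 HHCcGgSs=16 HHCcGgss=8 HHccGGSS=4 HHccGGSs=8 HHccGGss=4 HHccGgSS=4 HHccGgSs=8 HHccGgss=4 HhCCGGSS=4 HhCCGGSs=8 HhCCGGss=4 HhCCGgSS=4 HhCCGgSs=8 HhCCGgss=4 HhCcGGSS=8 HhCcGGSs=16 HhCcGGss=8 HhCcGgSS=8 HhCcGgSs=16 HhCcGgss=8 HhccGGSS=4 HhccGGSs=8 HhccGGss=4 HhccGgSS=4 HhccGgSs=8 HhccGgss=4
HhCcGGss hits 8/256; gcd=8; 8÷8/256÷8 = 1/32

P(HhCcGGss) = 1/32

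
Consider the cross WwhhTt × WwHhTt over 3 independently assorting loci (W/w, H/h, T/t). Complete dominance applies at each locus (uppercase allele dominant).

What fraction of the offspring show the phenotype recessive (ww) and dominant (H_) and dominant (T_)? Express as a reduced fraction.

P(ww H_ T_) = 3/32

WwhhTt gametes: WhT×2, Wht×2, whT×2, wht×2
WwHhTt gametes: WHT×1, WHt×1, WhT×1, Wht×1, wHT×1, wHt×1, whT×1, wht×1
WwhhTt×WwHhTt grid (8·8=64): WWHhTT=2 WWHhTt=4 WWHhtt=2 WWhhTT=2 WWhhTt=4 WWhhtt=2 WwHhTT=4 WwHhTt=8 WwHhtt=4 WwhhTT=4 WwhhTt=8 Wwhhtt=4 wwHhTT=2 wwHhTt=4 wwHhtt=2 wwhhTT=2 wwhhTt=4 wwhhtt=2
ww H_ T_ hits 6/64; gcd=2; 6÷2/64÷2 = 3/32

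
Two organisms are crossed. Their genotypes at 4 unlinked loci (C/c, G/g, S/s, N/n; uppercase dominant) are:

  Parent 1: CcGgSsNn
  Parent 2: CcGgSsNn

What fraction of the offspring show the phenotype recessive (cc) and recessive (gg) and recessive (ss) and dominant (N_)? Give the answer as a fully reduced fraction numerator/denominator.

P(cc gg ss N_) = 3/256

CcGgSsNn gametes: CGSN×1, CGSn×1, CGsN×1, CGsn×1, CgSN×1, CgSn×1, CgsN×1, Cgsn×1, cGSN×1, cGSn×1, cGsN×1, cGsn×1, cgSN×1, cgSn×1, cgsN×1, cgsn×1
CcGgSsNn gametes: CGSN×1, CGSn×1, CGsN×1, CGsn×1, CgSN×1, CgSn×1, CgsN×1, Cgsn×1, cGSN×1, cGSn×1, cGsN×1, cGsn×1, cgSN×1, cgSn×1, cgsN×1, cgsn×1
CcGgSsNn×CcGgSsNn grid (16·16=256): CCGGSSNN=1 CCGGSSNn=2 CCGGSSnn=1 CCGGSsNN=2 CCGGSsNn=4 CCGGSsnn=2 CCGGssNN=1 CCGGssNn=2 CCGGssnn=1 CCGgSSNN=2 CCGgSSNn=4 CCGgSSnn=2 CCGgSsNN=4 CCGgSsNn=8 CCGgSsnn=4 CCGgssNN=2 CCGgssNn=4 CCGgssnn=2 CCggSSNN=1 CCggSSNn=2 CCggSSnn=1 CCggSsNN=2 CCggSsNn=4 CCggSsnn=2 CCggssNN=1 CCggssNn=2 CCggssnn=1 CcGGSSNN=2 CcGGSSNn=4 CcGGSSnn=2 CcGGSsNN=4 CcGGSsNn=8 CcGGSsnn=4 CcGGssNN=2 CcGGssNn=4 CcGGssnn=2 CcGgSSNN=4 CcGgSSNn=8 CcGgSSnn=4 CcGgSsNN=8 CcGgSsNn=16 CcGgSsnn=8 CcGgssNN=4 CcGgssNn=8 CcGgssnn=4 CcggSSNN=2 CcggSSNn=4 CcggSSnn=2 CcggSsNN=4 CcggSsNn=8 CcggSsnn=4 CcggssNN=2 CcggssNn=4 Ccggssnn=2 ccGGSSNN=1 ccGGSSNn=2 ccGGSSnn=1 ccGGSsNN=2 ccGGSsNn=4 ccGGSsnn=2 ccGGssNN=1 ccGGssNn=2 ccGGssnn=1 ccGgSSNN=2 ccGgSSNn=4 ccGgSSnn=2 ccGgSsNN=4 ccGgSsNn=8 ccGgSsnn=4 ccGgssNN=2 ccGgssNn=4 ccGgssnn=2 ccggSSNN=1 ccggSSNn=2 ccggSSnn=1 ccggSsNN=2 ccggSsNn=4 ccggSsnn=2 ccggssNN=1 ccggssNn=2 ccggssnn=1
cc gg ss N_ hits 3/256; gcd=1; 3÷1/256÷1 = 3/256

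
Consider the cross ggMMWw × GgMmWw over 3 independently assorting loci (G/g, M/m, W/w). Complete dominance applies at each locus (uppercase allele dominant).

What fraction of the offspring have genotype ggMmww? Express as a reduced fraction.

P(ggMmww) = 1/16

ggMMWw gametes: gMW×4, gMw×4
GgMmWw gametes: GMW×1, GMw×1, GmW×1, Gmw×1, gMW×1, gMw×1, gmW×1, gmw×1
ggMMWw×GgMmWw grid (8·8=64): GgMMWW=4 GgMMWw=8 GgMMww=4 GgMmWW=4 GgMmWw=8 GgMmww=4 ggMMWW=4 ggMMWw=8 ggMMww=4 ggMmWW=4 ggMmWw=8 ggMmww=4
ggMmww hits 4/64; gcd=4; 4÷4/64÷4 = 1/16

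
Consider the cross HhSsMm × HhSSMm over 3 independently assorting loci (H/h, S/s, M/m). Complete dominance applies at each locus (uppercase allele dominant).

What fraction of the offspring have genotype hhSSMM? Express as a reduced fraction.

P(hhSSMM) = 1/32

HhSsMm gametes: HSM×1, HSm×1, HsM×1, Hsm×1, hSM×1, hSm×1, hsM×1, hsm×1
HhSSMm gametes: HSM×2, HSm×2, hSM×2, hSm×2
HhSsMm×HhSSMm grid (8·8=64): HHSSMM=2 HHSSMm=4 HHSSmm=2 HHSsMM=2 HHSsMm=4 HHSsmm=2 HhSSMM=4 HhSSMm=8 HhSSmm=4 HhSsMM=4 HhSsMm=8 HhSsmm=4 hhSSMM=2 hhSSMm=4 hhSSmm=2 hhSsMM=2 hhSsMm=4 hhSsmm=2
hhSSMM hits 2/64; gcd=2; 2÷2/64÷2 = 1/32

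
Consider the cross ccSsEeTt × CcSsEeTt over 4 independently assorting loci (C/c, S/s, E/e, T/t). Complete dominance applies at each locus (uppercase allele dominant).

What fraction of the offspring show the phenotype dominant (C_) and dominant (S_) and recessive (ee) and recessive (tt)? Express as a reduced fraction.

P(C_ S_ ee tt) = 3/128

ccSsEeTt gametes: cSET×2, cSEt×2, cSeT×2, cSet×2, csET×2, csEt×2, cseT×2, cset×2
CcSsEeTt gametes: CSET×1, CSEt×1, CSeT×1, CSet×1, CsET×1, CsEt×1, CseT×1, Cset×1, cSET×1, cSEt×1, cSeT×1, cSet×1, csET×1, csEt×1, cseT×1, cset×1
ccSsEeTt×CcSsEeTt grid (16·16=256): CcSSEETT=2 CcSSEETt=4 CcSSEEtt=2 CcSSEeTT=4 CcSSEeTt=8 CcSSEett=4 CcSSeeTT=2 CcSSeeTt=4 CcSSeett=2 CcSsEETT=4 CcSsEETt=8 CcSsEEtt=4 CcSsEeTT=8 CcSsEeTt=16 CcSsEett=8 CcSseeTT=4 CcSseeTt=8 CcSseett=4 CcssEETT=2 CcssEETt=4 CcssEEtt=2 CcssEeTT=4 CcssEeTt=8 CcssEett=4 CcsseeTT=2 CcsseeTt=4 Ccsseett=2 ccSSEETT=2 ccSSEETt=4 ccSSEEtt=2 ccSSEeTT=4 ccSSEeTt=8 ccSSEett=4 ccSSeeTT=2 ccSSeeTt=4 ccSSeett=2 ccSsEETT=4 ccSsEETt=8 ccSsEEtt=4 ccSsEeTT=8 ccSsEeTt=16 ccSsEett=8 ccSseeTT=4 ccSseeTt=8 ccSseett=4 ccssEETT=2 ccssEETt=4 ccssEEtt=2 ccssEeTT=4 ccssEeTt=8 ccssEett=4 ccsseeTT=2 ccsseeTt=4 ccsseett=2
C_ S_ ee tt hits 6/256; gcd=2; 6÷2/256÷2 = 3/128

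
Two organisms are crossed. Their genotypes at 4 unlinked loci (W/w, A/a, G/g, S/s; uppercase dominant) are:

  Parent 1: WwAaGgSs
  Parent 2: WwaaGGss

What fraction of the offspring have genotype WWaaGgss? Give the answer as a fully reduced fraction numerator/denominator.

P(WWaaGgss) = 1/32

WwAaGgSs gametes: WAGS×1, WAGs×1, WAgS×1, WAgs×1, WaGS×1, WaGs×1, WagS×1, Wags×1, wAGS×1, wAGs×1, wAgS×1, wAgs×1, waGS×1, waGs×1, wagS×1, wags×1
WwaaGGss gametes: WaGs×8, waGs×8
WwAaGgSs×WwaaGGss grid (16·16=256): WWAaGGSs=8 WWAaGGss=8 WWAaGgSs=8 WWAaGgss=8 WWaaGGSs=8 WWaaGGss=8 WWaaGgSs=8 WWaaGgss=8 WwAaGGSs=16 WwAaGGss=16 WwAaGgSs=16 WwAaGgss=16 WwaaGGSs=16 WwaaGGss=16 WwaaGgSs=16 WwaaGgss=16 wwAaGGSs=8 wwAaGGss=8 wwAaGgSs=8 wwAaGgss=8 wwaaGGSs=8 wwaaGGss=8 wwaaGgSs=8 wwaaGgss=8
WWaaGgss hits 8/256; gcd=8; 8÷8/256÷8 = 1/32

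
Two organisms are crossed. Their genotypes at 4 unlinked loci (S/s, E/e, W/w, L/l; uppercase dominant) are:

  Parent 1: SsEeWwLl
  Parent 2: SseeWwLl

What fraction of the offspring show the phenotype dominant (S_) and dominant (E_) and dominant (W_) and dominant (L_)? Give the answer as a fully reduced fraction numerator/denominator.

SsEeWwLl gametes: SEWL×1, SEWl×1, SEwL×1, SEwl×1, SeWL×1, SeWl×1, SewL×1, Sewl×1, sEWL×1, sEWl×1, sEwL×1, sEwl×1, seWL×1, seWl×1, sewL×1, sewl×1
SseeWwLl gametes: SeWL×2, SeWl×2, SewL×2, Sewl×2, seWL×2, seWl×2, sewL×2, sewl×2
SsEeWwLl×SseeWwLl grid (16·16=256): SSEeWWLL=2 SSEeWWLl=4 SSEeWWll=2 SSEeWwLL=4 SSEeWwLl=8 SSEeWwll=4 SSEewwLL=2 SSEewwLl=4 SSEewwll=2 SSeeWWLL=2 SSeeWWLl=4 SSeeWWll=2 SSeeWwLL=4 SSeeWwLl=8 SSeeWwll=4 SSeewwLL=2 SSeewwLl=4 SSeewwll=2 SsEeWWLL=4 SsEeWWLl=8 SsEeWWll=4 SsEeWwLL=8 SsEeWwLl=16 SsEeWwll=8 SsEewwLL=4 SsEewwLl=8 SsEewwll=4 SseeWWLL=4 SseeWWLl=8 SseeWWll=4 SseeWwLL=8 SseeWwLl=16 SseeWwll=8 SseewwLL=4 SseewwLl=8 Sseewwll=4 ssEeWWLL=2 ssEeWWLl=4 ssEeWWll=2 ssEeWwLL=4 ssEeWwLl=8 ssEeWwll=4 ssEewwLL=2 ssEewwLl=4 ssEewwll=2 sseeWWLL=2 sseeWWLl=4 sseeWWll=2 sseeWwLL=4 sseeWwLl=8 sseeWwll=4 sseewwLL=2 sseewwLl=4 sseewwll=2
S_ E_ W_ L_ hits 54/256; gcd=2; 54÷2/256÷2 = 27/128

P(S_ E_ W_ L_) = 27/128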